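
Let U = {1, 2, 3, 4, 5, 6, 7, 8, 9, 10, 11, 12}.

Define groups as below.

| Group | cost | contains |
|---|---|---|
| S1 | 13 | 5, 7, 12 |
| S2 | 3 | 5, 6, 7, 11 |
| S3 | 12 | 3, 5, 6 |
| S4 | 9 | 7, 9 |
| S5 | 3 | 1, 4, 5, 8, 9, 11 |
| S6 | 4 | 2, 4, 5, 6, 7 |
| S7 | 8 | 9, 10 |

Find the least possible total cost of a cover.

40

S1, S3, S5, S6, S7 together cover every item (S1 ∪ S3 ∪ S5 ∪ S6 ∪ S7 = {1, 2, 3, 4, 5, 6, 7, 8, 9, 10, 11, 12}); total cost 13 + 12 + 3 + 4 + 8 = 40.
No covering selection has total cost below 40.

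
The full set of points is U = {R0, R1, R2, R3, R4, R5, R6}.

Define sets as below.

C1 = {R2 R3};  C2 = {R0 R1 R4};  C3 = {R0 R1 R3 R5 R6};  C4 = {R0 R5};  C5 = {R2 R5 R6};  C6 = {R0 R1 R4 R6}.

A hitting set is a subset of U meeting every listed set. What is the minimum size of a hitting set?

2

The 2 points {R0, R2} hit every set.
The sets C1, C4 are pairwise disjoint, so any hitting set needs a separate point for each — at least 2. Hence 2 is optimal.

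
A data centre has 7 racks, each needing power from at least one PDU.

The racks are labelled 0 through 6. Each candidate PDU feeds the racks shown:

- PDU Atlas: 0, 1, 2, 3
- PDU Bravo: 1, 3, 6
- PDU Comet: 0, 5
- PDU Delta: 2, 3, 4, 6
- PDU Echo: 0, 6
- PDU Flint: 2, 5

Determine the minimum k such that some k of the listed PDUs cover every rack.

3

Take {Atlas, Comet, Delta}. Their union is {0, 1, 2, 3, 4, 5, 6}, which is all 7 racks.
Only Delta contains 4, so Delta is forced; the remaining 3 racks need at least 2 more PDUs (each remaining PDU adds at most 2) — so at least 3 PDUs are needed, and 3 is optimal.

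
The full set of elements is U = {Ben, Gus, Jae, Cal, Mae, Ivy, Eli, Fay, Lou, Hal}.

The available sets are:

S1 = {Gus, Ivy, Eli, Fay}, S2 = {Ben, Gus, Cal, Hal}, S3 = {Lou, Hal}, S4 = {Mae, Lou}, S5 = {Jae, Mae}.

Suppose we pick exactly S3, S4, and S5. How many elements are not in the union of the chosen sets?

6

Union of S3, S4, S5 = {Jae, Mae, Lou, Hal}.
Not covered: Ben, Gus, Cal, Ivy, Eli, Fay — 6 elements.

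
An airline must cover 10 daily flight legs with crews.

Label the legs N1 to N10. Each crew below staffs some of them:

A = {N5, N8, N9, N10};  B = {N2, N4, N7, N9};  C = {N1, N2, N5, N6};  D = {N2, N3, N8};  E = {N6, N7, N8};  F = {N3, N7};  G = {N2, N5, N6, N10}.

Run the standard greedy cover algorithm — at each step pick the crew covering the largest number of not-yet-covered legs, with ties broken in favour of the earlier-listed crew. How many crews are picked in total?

Greedy: pick A (covers 4 new) → pick B (covers 3 new) → pick C (covers 2 new) → pick D (covers 1 new). Total picks: 4.

4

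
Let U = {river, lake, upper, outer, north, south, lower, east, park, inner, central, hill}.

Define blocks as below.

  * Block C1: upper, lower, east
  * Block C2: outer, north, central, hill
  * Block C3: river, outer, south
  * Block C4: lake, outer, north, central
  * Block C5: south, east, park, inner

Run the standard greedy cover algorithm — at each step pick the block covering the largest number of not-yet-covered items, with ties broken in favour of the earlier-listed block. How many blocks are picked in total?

5

Greedy: pick C2 (covers 4 new) → pick C5 (covers 4 new) → pick C1 (covers 2 new) → pick C3 (covers 1 new) → pick C4 (covers 1 new). Total picks: 5.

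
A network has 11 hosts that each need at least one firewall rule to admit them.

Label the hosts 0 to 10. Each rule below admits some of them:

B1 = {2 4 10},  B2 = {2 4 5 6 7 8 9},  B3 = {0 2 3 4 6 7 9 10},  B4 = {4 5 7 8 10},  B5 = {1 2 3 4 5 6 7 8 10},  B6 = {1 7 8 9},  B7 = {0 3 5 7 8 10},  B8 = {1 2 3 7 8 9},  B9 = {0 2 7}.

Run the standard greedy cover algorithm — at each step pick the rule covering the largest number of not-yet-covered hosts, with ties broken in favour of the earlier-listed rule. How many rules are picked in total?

2

Greedy: pick B5 (covers 9 new) → pick B3 (covers 2 new). Total picks: 2.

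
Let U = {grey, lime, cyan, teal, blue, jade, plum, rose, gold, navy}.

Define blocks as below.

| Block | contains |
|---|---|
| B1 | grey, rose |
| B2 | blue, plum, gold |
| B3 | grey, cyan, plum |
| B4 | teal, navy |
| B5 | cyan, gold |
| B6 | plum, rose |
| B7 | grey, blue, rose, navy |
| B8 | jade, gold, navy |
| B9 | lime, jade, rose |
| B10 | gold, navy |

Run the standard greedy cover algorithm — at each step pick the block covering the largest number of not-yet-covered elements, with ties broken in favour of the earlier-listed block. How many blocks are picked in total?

5

Greedy: pick B7 (covers 4 new) → pick B2 (covers 2 new) → pick B9 (covers 2 new) → pick B3 (covers 1 new) → pick B4 (covers 1 new). Total picks: 5.
(The true minimum cover uses only 4 blocks, so greedy is not optimal here.)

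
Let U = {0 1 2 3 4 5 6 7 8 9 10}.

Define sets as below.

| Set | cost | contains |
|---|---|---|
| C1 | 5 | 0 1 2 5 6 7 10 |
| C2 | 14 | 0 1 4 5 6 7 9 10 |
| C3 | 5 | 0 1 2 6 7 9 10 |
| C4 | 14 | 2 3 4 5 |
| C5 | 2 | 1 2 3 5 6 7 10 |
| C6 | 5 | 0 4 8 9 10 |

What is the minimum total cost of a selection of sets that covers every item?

C5, C6 together cover every item (C5 ∪ C6 = {0, 1, 2, 3, 4, 5, 6, 7, 8, 9, 10}); total cost 2 + 5 = 7.
No covering selection has total cost below 7.

7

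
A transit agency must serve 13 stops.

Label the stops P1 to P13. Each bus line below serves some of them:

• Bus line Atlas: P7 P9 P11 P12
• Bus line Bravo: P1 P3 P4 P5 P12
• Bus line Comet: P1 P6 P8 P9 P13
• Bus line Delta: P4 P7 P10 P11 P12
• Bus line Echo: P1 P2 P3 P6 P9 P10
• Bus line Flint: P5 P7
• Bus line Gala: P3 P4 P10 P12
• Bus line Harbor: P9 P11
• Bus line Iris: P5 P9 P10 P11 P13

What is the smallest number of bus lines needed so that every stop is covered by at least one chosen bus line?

4

Take {Bravo, Comet, Delta, Echo}. Their union is {P1, P2, P3, P4, P5, P6, P7, P8, P9, P10, P11, P12, P13}, which is all 13 stops.
No 3 of the 9 bus lines cover everything (all 84 combinations miss at least one stop), so 4 is optimal.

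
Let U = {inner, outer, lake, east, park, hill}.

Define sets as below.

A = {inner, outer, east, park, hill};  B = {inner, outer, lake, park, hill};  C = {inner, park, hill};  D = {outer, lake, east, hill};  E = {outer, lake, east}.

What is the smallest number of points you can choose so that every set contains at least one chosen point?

Take H = {lake, hill}. Each listed set contains at least one of these, so H is a hitting set of size 2.
The sets C, E are pairwise disjoint, so any hitting set needs a separate point for each — at least 2. Hence 2 is optimal.

2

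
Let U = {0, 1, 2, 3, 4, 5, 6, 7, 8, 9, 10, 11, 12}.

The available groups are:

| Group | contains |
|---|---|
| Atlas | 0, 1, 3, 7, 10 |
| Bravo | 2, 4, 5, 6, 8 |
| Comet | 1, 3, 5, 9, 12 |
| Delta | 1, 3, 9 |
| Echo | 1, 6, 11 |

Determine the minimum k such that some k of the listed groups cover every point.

4

Atlas and Bravo and Comet and Echo together: Atlas ∪ Bravo ∪ Comet ∪ Echo = {0, 1, 2, 3, 4, 5, 6, 7, 8, 9, 10, 11, 12} — every point is covered.
Only Echo contains 11, so Echo is forced; the remaining 10 points need at least 3 more groups (each remaining group adds at most 4) — so at least 4 groups are needed, and 4 is optimal.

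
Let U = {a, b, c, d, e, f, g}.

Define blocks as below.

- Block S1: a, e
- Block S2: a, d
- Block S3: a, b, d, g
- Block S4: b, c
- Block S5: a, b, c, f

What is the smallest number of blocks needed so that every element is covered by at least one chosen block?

S1, S3, and S5 cover everything between them: the union {a, b, c, d, e, f, g} is all of U.
Only S1 contains e, so S1 is forced; the remaining 5 elements need at least 2 more blocks (each remaining block adds at most 3) — so at least 3 blocks are needed, and 3 is optimal.

3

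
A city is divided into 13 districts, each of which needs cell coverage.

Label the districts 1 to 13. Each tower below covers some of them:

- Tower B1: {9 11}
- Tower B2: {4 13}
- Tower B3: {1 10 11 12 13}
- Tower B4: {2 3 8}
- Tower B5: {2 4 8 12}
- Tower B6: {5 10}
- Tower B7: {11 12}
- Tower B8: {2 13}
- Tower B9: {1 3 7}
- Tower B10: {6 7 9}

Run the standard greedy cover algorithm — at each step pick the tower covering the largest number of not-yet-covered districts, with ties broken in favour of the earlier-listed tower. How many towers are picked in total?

5

Greedy: pick B3 (covers 5 new) → pick B4 (covers 3 new) → pick B10 (covers 3 new) → pick B2 (covers 1 new) → pick B6 (covers 1 new). Total picks: 5.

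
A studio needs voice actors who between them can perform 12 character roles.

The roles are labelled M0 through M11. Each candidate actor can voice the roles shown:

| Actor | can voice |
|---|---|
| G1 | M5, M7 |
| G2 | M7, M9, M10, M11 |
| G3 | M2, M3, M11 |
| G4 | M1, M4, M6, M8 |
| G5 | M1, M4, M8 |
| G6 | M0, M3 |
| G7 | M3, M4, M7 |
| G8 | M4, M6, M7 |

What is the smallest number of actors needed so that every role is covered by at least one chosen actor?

G1 and G2 and G3 and G4 and G6 together: G1 ∪ G2 ∪ G3 ∪ G4 ∪ G6 = {M0, M1, M2, M3, M4, M5, M6, M7, M8, M9, M10, M11} — every role is covered.
No 4 of the 8 actors cover everything (all 70 combinations miss at least one role), so 5 is optimal.

5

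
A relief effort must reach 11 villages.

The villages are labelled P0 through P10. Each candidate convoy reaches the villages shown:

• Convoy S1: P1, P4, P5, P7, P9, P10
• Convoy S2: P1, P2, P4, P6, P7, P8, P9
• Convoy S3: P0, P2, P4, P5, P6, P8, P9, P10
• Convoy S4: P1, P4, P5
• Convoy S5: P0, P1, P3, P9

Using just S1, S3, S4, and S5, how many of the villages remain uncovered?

Union of S1, S3, S4, S5 = {P0, P1, P2, P3, P4, P5, P6, P7, P8, P9, P10} — that's every village, so 0 are uncovered.

0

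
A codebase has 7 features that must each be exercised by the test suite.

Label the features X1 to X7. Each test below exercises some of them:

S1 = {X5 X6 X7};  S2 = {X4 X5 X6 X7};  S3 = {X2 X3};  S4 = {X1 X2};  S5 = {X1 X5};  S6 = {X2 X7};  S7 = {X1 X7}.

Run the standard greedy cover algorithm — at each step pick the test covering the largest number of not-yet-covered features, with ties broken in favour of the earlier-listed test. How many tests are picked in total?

Greedy: pick S2 (covers 4 new) → pick S3 (covers 2 new) → pick S4 (covers 1 new). Total picks: 3.

3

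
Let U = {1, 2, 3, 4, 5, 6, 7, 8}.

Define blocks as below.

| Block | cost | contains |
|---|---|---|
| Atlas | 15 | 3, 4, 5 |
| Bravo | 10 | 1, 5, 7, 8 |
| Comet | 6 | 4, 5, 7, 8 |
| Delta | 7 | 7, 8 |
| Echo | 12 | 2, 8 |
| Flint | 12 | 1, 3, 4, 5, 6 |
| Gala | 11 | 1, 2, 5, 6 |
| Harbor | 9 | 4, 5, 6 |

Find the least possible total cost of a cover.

29

Comet, Flint, Gala together cover every point (Comet ∪ Flint ∪ Gala = {1, 2, 3, 4, 5, 6, 7, 8}); total cost 6 + 12 + 11 = 29.
No covering selection has total cost below 29.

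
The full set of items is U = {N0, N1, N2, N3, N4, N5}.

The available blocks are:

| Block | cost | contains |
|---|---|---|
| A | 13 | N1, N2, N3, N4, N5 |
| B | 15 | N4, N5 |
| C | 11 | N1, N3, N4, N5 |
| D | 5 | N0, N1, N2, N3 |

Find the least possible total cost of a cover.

16

C, D together cover every item (C ∪ D = {N0, N1, N2, N3, N4, N5}); total cost 11 + 5 = 16.
No covering selection has total cost below 16.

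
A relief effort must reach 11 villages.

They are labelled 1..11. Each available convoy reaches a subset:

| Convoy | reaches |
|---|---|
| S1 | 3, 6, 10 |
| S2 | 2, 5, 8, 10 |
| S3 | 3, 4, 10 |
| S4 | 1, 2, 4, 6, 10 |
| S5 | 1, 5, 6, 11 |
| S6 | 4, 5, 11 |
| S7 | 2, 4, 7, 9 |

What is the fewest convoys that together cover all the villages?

4

S1 and S2 and S5 and S7 together: S1 ∪ S2 ∪ S5 ∪ S7 = {1, 2, 3, 4, 5, 6, 7, 8, 9, 10, 11} — every village is covered.
Only S2 contains 8, so S2 is forced; the remaining 7 villages need at least 3 more convoys (each remaining convoy adds at most 3) — so at least 4 convoys are needed, and 4 is optimal.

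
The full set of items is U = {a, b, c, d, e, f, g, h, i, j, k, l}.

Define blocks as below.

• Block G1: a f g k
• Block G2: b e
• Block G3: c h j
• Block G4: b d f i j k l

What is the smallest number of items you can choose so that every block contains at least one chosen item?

T = {b, g, j} meets every block (each contains at least one member of T), and |T| = 3.
The blocks G1, G2, G3 are pairwise disjoint, so any hitting set needs a separate item for each — at least 3. Hence 3 is optimal.

3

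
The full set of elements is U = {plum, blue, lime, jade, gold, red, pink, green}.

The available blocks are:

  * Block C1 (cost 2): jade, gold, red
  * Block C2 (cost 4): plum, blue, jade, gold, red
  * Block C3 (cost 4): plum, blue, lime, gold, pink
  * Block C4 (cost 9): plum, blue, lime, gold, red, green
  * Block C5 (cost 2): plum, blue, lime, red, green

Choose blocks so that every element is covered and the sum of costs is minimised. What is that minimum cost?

C1, C3, C5 together cover every element (C1 ∪ C3 ∪ C5 = {plum, blue, lime, jade, gold, red, pink, green}); total cost 2 + 4 + 2 = 8.
No covering selection has total cost below 8.

8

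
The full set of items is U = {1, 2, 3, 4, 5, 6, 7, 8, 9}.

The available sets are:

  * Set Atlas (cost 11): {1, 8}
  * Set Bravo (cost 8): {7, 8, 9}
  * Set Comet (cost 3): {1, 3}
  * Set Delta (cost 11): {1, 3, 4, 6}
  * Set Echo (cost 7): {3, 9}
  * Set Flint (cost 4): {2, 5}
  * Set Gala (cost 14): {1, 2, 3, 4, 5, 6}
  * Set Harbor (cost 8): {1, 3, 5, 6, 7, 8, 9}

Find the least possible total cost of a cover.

Gala, Harbor together cover every item (Gala ∪ Harbor = {1, 2, 3, 4, 5, 6, 7, 8, 9}); total cost 14 + 8 = 22.
The greedy pick Harbor, Flint, Delta costs 23; no covering selection beats 22.

22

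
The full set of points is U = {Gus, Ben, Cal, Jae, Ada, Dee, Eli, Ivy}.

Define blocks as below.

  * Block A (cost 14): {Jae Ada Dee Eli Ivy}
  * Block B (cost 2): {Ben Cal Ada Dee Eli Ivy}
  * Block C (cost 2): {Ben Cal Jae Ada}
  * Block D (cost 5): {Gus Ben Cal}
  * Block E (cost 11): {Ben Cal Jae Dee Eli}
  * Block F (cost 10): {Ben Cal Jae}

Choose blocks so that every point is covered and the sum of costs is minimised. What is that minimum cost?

9

B, C, D together cover every point (B ∪ C ∪ D = {Gus, Ben, Cal, Jae, Ada, Dee, Eli, Ivy}); total cost 2 + 2 + 5 = 9.
No covering selection has total cost below 9.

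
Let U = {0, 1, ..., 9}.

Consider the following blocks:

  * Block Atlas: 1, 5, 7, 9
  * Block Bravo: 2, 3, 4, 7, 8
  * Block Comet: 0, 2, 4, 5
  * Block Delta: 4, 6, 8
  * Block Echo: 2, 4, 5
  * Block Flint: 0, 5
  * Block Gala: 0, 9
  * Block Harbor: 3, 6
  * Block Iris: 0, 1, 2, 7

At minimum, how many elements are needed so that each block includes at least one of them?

4

H = {0, 3, 4, 9} meets every block (each contains at least one member of H), and |H| = 4.
No choice of 3 elements meets every block, so 4 is the minimum.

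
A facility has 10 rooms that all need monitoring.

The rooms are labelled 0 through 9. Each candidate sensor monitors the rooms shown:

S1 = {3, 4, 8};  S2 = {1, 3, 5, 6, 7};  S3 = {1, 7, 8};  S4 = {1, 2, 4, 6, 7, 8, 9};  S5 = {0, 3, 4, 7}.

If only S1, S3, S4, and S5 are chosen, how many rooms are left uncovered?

1

Union of S1, S3, S4, S5 = {0, 1, 2, 3, 4, 6, 7, 8, 9}.
Not covered: 5 — 1 room.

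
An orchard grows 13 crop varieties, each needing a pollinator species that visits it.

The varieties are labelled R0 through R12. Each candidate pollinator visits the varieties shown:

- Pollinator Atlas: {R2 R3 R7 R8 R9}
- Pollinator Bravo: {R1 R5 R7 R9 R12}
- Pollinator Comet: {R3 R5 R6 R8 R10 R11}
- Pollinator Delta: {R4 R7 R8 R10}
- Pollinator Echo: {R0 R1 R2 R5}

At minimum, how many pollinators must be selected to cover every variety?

Take {Bravo, Comet, Delta, Echo}. Their union is {R0, R1, R2, R3, R4, R5, R6, R7, R8, R9, R10, R11, R12}, which is all 13 varieties.
Only Delta contains R4, so Delta is forced; the remaining 9 varieties need at least 3 more pollinators (each remaining pollinator adds at most 4) — so at least 4 pollinators are needed, and 4 is optimal.

4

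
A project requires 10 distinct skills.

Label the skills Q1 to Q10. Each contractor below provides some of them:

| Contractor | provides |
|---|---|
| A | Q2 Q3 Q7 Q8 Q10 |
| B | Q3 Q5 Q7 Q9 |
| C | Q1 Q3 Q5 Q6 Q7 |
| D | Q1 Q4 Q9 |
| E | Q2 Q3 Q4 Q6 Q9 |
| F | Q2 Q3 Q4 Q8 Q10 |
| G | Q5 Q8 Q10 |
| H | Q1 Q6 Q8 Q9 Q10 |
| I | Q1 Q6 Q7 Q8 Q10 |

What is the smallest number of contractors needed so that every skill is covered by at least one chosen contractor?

A and C and D together: A ∪ C ∪ D = {Q1, Q2, Q3, Q4, Q5, Q6, Q7, Q8, Q9, Q10} — every skill is covered.
No 2 of the 9 contractors cover everything (all 36 combinations miss at least one skill), so 3 is optimal.

3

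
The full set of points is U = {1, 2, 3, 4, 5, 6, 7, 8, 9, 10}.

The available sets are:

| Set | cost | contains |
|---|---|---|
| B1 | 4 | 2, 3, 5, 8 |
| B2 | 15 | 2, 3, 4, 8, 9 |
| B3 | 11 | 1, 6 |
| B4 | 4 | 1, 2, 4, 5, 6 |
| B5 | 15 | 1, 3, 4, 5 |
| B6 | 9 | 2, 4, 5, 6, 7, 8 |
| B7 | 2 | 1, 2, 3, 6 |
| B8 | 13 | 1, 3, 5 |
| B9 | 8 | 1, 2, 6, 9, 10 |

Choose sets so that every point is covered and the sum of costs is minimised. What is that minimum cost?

B6, B7, B9 together cover every point (B6 ∪ B7 ∪ B9 = {1, 2, 3, 4, 5, 6, 7, 8, 9, 10}); total cost 9 + 2 + 8 = 19.
The greedy pick B7, B1, B4, B9, B6 costs 27; no covering selection beats 19.

19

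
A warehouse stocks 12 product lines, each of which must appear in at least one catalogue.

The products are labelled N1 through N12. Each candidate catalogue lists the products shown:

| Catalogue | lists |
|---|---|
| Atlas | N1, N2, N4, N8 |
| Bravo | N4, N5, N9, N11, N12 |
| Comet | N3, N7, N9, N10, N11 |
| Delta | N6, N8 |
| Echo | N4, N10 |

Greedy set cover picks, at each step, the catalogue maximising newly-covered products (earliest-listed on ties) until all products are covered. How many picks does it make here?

4

Greedy: pick Bravo (covers 5 new) → pick Atlas (covers 3 new) → pick Comet (covers 3 new) → pick Delta (covers 1 new). Total picks: 4.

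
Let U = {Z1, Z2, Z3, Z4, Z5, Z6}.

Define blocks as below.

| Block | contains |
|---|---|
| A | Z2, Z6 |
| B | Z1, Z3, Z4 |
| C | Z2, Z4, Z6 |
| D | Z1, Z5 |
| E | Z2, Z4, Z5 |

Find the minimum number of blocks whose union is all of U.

Take {A, B, D}. Their union is {Z1, Z2, Z3, Z4, Z5, Z6}, which is all 6 points.
Only B contains Z3, so B is forced; the remaining 3 points need at least 2 more blocks (each remaining block adds at most 2) — so at least 3 blocks are needed, and 3 is optimal.

3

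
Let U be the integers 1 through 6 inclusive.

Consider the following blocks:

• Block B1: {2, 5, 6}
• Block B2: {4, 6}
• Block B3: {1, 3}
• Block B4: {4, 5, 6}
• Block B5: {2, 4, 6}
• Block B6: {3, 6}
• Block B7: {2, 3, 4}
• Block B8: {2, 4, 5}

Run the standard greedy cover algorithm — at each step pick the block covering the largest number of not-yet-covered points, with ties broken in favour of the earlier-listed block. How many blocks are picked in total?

3

Greedy: pick B1 (covers 3 new) → pick B3 (covers 2 new) → pick B2 (covers 1 new). Total picks: 3.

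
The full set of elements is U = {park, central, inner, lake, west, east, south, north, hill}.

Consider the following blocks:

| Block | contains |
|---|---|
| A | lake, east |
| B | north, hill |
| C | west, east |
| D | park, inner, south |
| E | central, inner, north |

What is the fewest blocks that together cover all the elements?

5

A, B, C, D, and E cover everything between them: the union {park, central, inner, lake, west, east, south, north, hill} is all of U.
No 4 of the 5 blocks cover everything (all 5 combinations miss at least one element), so 5 is optimal.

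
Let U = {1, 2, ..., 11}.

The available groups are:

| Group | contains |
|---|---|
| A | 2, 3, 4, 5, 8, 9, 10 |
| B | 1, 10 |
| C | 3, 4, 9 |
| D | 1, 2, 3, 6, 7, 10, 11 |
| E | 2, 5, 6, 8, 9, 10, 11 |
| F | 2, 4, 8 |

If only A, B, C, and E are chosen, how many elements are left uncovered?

1

Union of A, B, C, E = {1, 2, 3, 4, 5, 6, 8, 9, 10, 11}.
Not covered: 7 — 1 element.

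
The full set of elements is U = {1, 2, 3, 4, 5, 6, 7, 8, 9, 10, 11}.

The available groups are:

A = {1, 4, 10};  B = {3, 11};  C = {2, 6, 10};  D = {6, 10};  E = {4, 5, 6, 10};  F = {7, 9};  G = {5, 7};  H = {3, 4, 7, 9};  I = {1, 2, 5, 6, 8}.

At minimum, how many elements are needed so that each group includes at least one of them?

The 4 elements {2, 7, 10, 11} hit every group.
No choice of 3 elements meets every group, so 4 is the minimum.

4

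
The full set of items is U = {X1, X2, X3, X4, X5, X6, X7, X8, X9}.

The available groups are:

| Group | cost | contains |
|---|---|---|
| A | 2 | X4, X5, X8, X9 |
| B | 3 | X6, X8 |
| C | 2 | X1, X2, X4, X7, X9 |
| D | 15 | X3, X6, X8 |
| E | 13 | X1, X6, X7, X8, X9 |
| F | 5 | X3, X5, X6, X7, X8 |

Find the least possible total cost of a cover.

7

C, F together cover every item (C ∪ F = {X1, X2, X3, X4, X5, X6, X7, X8, X9}); total cost 2 + 5 = 7.
The greedy pick C, A, F costs 9; no covering selection beats 7.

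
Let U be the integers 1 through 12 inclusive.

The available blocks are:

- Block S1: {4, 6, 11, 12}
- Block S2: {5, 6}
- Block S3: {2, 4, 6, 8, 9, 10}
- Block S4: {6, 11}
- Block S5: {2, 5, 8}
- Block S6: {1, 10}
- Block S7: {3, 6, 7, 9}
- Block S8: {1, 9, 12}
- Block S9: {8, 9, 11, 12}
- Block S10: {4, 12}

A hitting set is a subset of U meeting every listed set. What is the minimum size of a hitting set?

The 4 points {2, 6, 10, 12} hit every block.
The blocks S4, S5, S6, S10 are pairwise disjoint, so any hitting set needs a separate point for each — at least 4. Hence 4 is optimal.

4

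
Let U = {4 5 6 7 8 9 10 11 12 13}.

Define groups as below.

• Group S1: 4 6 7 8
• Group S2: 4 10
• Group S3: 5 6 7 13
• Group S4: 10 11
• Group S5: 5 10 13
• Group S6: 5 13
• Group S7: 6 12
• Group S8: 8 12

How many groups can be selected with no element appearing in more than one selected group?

S3, S4, S8 are pairwise disjoint (S3={5,6,7,13}; S4={10,11}; S8={8,12}).
Every remaining group overlaps one of these, and no 4 of the listed groups are pairwise disjoint, so 3 is the maximum.

3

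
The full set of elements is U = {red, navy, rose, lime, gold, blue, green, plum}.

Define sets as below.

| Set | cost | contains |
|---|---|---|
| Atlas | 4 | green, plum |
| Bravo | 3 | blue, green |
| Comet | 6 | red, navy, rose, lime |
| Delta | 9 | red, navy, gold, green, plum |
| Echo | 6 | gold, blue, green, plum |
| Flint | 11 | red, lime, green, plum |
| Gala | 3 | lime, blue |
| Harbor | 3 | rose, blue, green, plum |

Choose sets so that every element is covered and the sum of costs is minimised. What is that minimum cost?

Comet, Echo together cover every element (Comet ∪ Echo = {red, navy, rose, lime, gold, blue, green, plum}); total cost 6 + 6 = 12.
The greedy pick Harbor, Comet, Echo costs 15; no covering selection beats 12.

12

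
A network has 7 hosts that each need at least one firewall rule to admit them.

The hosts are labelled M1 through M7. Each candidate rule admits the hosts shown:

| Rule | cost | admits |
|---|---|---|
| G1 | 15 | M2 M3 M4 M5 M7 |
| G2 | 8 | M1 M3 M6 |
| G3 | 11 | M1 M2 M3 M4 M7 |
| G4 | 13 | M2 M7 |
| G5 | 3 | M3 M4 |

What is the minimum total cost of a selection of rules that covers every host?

23

G1, G2 together cover every host (G1 ∪ G2 = {M1, M2, M3, M4, M5, M6, M7}); total cost 15 + 8 = 23.
The greedy pick G5, G3, G2, G1 costs 37; no covering selection beats 23.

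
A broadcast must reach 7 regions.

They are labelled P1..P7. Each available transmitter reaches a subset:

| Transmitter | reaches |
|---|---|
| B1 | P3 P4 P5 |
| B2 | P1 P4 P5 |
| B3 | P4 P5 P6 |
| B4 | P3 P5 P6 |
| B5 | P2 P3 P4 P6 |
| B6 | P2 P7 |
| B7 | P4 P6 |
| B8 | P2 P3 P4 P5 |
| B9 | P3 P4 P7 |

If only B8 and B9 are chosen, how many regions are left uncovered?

2

Union of B8, B9 = {P2, P3, P4, P5, P7}.
Not covered: P1, P6 — 2 regions.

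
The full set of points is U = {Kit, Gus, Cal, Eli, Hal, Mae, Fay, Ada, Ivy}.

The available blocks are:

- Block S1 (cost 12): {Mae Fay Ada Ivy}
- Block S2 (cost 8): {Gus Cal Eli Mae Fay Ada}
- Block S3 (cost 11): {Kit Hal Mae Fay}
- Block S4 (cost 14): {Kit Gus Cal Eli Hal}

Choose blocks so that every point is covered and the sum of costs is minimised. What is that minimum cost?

26

S1, S4 together cover every point (S1 ∪ S4 = {Kit, Gus, Cal, Eli, Hal, Mae, Fay, Ada, Ivy}); total cost 12 + 14 = 26.
The greedy pick S2, S3, S1 costs 31; no covering selection beats 26.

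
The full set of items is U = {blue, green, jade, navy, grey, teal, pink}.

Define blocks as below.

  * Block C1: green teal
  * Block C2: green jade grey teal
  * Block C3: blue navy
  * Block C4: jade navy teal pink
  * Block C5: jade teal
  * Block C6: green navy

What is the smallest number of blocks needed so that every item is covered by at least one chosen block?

C2 and C3 and C4 together: C2 ∪ C3 ∪ C4 = {blue, green, jade, navy, grey, teal, pink} — every item is covered.
Only C3 contains blue, so C3 is forced; the remaining 5 items need at least 2 more blocks (each remaining block adds at most 4) — so at least 3 blocks are needed, and 3 is optimal.

3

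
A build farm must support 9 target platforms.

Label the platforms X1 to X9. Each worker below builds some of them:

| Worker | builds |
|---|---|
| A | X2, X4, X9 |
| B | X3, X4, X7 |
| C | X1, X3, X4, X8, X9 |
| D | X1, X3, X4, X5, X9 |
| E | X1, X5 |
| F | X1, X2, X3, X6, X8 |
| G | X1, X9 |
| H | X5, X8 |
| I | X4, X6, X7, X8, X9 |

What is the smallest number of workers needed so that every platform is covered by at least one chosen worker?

3

Take {E, F, I}. Their union is {X1, X2, X3, X4, X5, X6, X7, X8, X9}, which is all 9 platforms.
No 2 of the 9 workers cover everything (all 36 combinations miss at least one platform), so 3 is optimal.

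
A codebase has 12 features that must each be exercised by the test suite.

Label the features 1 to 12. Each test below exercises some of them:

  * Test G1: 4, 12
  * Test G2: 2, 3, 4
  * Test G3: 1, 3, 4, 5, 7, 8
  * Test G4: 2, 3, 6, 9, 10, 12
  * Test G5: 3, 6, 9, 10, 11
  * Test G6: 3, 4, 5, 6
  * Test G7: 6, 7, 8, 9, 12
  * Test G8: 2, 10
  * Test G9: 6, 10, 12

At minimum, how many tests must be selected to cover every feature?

3

Take {G3, G4, G5}. Their union is {1, 2, 3, 4, 5, 6, 7, 8, 9, 10, 11, 12}, which is all 12 features.
Only G3 contains 1, so G3 is forced; the remaining 6 features need at least 2 more tests (each remaining test adds at most 5) — so at least 3 tests are needed, and 3 is optimal.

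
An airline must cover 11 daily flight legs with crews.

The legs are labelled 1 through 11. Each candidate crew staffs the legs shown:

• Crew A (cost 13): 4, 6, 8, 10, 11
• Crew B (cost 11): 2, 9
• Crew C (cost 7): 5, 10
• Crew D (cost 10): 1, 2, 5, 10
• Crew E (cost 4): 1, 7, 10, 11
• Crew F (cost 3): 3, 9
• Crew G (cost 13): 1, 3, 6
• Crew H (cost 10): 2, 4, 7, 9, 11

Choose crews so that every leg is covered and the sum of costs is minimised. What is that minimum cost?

A, D, E, F together cover every leg (A ∪ D ∪ E ∪ F = {1, 2, 3, 4, 5, 6, 7, 8, 9, 10, 11}); total cost 13 + 10 + 4 + 3 = 30.
No covering selection has total cost below 30.

30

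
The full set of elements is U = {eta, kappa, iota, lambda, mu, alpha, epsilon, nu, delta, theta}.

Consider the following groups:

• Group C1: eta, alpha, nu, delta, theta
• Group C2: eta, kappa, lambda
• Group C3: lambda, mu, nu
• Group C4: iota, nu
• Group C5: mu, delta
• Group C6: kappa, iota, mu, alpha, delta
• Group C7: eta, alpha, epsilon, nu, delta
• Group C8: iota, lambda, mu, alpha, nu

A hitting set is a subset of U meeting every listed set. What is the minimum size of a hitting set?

3

H = {lambda, mu, nu} meets every group (each contains at least one member of H), and |H| = 3.
The groups C2, C4, C5 are pairwise disjoint, so any hitting set needs a separate element for each — at least 3. Hence 3 is optimal.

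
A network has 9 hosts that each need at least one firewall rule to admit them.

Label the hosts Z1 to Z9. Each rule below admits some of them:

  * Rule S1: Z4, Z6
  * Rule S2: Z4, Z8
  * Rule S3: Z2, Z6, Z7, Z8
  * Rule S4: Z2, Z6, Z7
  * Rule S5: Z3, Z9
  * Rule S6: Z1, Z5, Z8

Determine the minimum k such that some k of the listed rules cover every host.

S1 and S3 and S5 and S6 together: S1 ∪ S3 ∪ S5 ∪ S6 = {Z1, Z2, Z3, Z4, Z5, Z6, Z7, Z8, Z9} — every host is covered.
No 3 of the 6 rules cover everything (all 20 combinations miss at least one host), so 4 is optimal.

4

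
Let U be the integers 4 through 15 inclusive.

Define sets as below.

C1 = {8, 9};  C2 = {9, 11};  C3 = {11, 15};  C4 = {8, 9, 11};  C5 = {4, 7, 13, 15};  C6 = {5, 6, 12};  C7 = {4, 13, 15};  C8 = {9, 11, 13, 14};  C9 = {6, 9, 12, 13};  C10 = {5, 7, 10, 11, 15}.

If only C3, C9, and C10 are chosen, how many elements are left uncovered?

3

Union of C3, C9, C10 = {5, 6, 7, 9, 10, 11, 12, 13, 15}.
Not covered: 4, 8, 14 — 3 elements.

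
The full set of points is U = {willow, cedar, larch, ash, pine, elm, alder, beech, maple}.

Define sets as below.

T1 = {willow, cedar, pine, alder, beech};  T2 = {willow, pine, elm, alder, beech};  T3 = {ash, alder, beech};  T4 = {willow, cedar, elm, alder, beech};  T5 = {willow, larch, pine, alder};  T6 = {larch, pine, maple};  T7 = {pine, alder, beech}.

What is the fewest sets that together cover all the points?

3

T3 and T4 and T6 together: T3 ∪ T4 ∪ T6 = {willow, cedar, larch, ash, pine, elm, alder, beech, maple} — every point is covered.
Only T3 contains ash, so T3 is forced; the remaining 6 points need at least 2 more sets (each remaining set adds at most 3) — so at least 3 sets are needed, and 3 is optimal.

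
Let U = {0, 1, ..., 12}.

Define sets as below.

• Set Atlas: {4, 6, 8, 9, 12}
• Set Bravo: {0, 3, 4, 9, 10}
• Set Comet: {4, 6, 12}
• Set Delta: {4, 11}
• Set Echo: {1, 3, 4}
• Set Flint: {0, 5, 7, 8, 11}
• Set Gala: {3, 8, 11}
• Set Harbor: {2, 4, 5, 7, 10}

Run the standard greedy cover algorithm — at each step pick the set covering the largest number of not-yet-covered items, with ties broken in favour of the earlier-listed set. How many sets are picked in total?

Greedy: pick Atlas (covers 5 new) → pick Flint (covers 4 new) → pick Bravo (covers 2 new) → pick Echo (covers 1 new) → pick Harbor (covers 1 new). Total picks: 5.
(The true minimum cover uses only 4 sets, so greedy is not optimal here.)

5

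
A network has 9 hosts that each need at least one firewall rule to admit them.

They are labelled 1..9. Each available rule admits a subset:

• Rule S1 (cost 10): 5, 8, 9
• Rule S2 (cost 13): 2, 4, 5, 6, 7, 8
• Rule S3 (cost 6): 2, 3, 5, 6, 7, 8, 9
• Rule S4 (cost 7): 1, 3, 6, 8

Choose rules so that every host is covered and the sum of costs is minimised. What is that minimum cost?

S2, S3, S4 together cover every host (S2 ∪ S3 ∪ S4 = {1, 2, 3, 4, 5, 6, 7, 8, 9}); total cost 13 + 6 + 7 = 26.
No covering selection has total cost below 26.

26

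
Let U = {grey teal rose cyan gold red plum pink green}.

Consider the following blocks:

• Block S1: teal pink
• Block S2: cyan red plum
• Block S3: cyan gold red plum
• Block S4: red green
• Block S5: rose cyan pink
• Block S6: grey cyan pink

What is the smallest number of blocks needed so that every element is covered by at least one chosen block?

5

S1, S3, S4, S5, and S6 cover everything between them: the union {grey, teal, rose, cyan, gold, red, plum, pink, green} is all of U.
No 4 of the 6 blocks cover everything (all 15 combinations miss at least one element), so 5 is optimal.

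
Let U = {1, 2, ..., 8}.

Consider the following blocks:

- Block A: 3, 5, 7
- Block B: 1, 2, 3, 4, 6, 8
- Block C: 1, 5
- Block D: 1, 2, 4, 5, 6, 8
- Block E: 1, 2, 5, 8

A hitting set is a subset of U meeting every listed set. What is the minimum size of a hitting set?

2

H = {1, 7} meets every block (each contains at least one member of H), and |H| = 2.
No single element lies in every block, so at least 2 are needed and 2 is optimal.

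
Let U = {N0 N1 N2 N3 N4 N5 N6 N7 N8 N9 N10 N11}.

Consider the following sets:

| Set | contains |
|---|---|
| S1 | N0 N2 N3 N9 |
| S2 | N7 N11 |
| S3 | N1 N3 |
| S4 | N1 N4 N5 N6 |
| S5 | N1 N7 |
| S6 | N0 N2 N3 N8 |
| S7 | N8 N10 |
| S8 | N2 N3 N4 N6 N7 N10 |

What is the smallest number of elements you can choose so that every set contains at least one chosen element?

The 4 elements {N0, N1, N10, N11} hit every set.
The sets S1, S2, S4, S7 are pairwise disjoint, so any hitting set needs a separate element for each — at least 4. Hence 4 is optimal.

4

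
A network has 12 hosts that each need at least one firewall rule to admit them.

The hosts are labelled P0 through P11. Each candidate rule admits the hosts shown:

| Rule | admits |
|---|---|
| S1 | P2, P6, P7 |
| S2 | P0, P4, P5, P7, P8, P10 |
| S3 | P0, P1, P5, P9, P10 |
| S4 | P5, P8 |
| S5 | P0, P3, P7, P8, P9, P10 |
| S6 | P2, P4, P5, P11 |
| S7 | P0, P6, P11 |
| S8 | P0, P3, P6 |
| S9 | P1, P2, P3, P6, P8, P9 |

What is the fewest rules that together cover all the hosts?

Take {S5, S6, S9}. Their union is {P0, P1, P2, P3, P4, P5, P6, P7, P8, P9, P10, P11}, which is all 12 hosts.
No 2 of the 9 rules cover everything (all 36 combinations miss at least one host), so 3 is optimal.

3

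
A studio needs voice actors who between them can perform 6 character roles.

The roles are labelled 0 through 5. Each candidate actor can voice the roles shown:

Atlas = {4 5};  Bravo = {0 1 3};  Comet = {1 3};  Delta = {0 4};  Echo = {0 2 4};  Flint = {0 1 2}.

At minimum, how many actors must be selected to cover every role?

3

Atlas and Bravo and Flint together: Atlas ∪ Bravo ∪ Flint = {0, 1, 2, 3, 4, 5} — every role is covered.
Only Atlas contains 5, so Atlas is forced; the remaining 4 roles need at least 2 more actors (each remaining actor adds at most 3) — so at least 3 actors are needed, and 3 is optimal.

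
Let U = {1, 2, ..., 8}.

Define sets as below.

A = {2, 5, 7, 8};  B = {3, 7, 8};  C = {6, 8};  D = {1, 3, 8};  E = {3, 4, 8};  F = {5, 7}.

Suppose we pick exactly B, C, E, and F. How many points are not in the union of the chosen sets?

Union of B, C, E, F = {3, 4, 5, 6, 7, 8}.
Not covered: 1, 2 — 2 points.

2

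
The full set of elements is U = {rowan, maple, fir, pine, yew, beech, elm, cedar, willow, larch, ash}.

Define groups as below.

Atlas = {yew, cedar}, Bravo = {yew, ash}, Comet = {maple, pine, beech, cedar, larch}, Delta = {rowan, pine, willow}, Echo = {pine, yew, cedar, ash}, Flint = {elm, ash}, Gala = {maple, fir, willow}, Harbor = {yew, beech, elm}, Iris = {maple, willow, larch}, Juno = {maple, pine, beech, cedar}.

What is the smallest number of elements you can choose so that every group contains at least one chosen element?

H = {rowan, maple, yew, ash} meets every group (each contains at least one member of H), and |H| = 4.
No choice of 3 elements meets every group, so 4 is the minimum.

4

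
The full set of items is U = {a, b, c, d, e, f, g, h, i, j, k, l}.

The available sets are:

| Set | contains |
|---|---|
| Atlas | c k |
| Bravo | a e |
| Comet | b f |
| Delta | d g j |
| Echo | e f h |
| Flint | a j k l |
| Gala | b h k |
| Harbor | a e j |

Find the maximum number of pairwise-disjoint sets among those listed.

4

Atlas, Bravo, Comet, Delta are pairwise disjoint (Atlas={c,k}; Bravo={a,e}; Comet={b,f}; Delta={d,g,j}).
Every remaining set overlaps one of these, and no 5 of the listed sets are pairwise disjoint, so 4 is the maximum.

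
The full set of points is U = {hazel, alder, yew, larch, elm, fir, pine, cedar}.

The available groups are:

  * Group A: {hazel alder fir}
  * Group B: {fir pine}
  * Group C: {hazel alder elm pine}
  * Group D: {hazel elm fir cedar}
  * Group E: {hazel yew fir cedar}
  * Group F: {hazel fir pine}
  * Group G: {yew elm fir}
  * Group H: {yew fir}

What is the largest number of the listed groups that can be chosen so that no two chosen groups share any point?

C, H are pairwise disjoint (C={hazel,alder,elm,pine}; H={yew,fir}).
Every remaining group overlaps one of these, and no 3 of the listed groups are pairwise disjoint, so 2 is the maximum.

2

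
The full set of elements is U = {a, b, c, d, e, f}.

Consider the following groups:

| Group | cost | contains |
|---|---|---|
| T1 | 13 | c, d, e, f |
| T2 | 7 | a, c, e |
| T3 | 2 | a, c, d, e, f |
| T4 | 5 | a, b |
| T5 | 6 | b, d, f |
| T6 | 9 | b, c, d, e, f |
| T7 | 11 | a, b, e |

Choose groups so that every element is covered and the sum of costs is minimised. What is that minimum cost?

T3, T4 together cover every element (T3 ∪ T4 = {a, b, c, d, e, f}); total cost 2 + 5 = 7.
No covering selection has total cost below 7.

7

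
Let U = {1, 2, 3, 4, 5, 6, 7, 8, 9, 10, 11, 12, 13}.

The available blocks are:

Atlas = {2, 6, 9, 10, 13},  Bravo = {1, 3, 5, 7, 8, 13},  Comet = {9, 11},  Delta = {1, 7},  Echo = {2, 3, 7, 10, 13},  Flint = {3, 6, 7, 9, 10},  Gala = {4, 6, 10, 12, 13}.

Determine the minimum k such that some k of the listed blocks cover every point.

Atlas and Bravo and Comet and Gala together: Atlas ∪ Bravo ∪ Comet ∪ Gala = {1, 2, 3, 4, 5, 6, 7, 8, 9, 10, 11, 12, 13} — every point is covered.
No 3 of the 7 blocks cover everything (all 35 combinations miss at least one point), so 4 is optimal.

4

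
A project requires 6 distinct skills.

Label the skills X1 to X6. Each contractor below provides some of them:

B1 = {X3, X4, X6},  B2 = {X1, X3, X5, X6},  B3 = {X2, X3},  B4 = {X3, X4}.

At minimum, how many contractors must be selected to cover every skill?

Take {B2, B3, B4}. Their union is {X1, X2, X3, X4, X5, X6}, which is all 6 skills.
Only B2 contains X1, so B2 is forced; the remaining 2 skills need at least 2 more contractors (each remaining contractor adds at most 1) — so at least 3 contractors are needed, and 3 is optimal.

3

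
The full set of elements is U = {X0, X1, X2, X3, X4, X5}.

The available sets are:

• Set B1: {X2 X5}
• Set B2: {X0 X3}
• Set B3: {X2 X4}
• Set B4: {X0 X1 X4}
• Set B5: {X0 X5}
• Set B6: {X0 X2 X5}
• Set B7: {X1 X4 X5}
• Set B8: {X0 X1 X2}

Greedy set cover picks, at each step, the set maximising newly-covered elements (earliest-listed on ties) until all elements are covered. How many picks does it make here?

Greedy: pick B4 (covers 3 new) → pick B1 (covers 2 new) → pick B2 (covers 1 new). Total picks: 3.

3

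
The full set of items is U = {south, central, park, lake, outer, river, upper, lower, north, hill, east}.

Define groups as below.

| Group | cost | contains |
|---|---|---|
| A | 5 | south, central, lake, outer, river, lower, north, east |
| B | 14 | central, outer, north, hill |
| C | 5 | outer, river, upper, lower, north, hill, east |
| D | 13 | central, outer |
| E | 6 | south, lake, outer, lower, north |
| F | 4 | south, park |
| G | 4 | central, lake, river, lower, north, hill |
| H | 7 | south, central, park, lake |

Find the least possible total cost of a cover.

12

C, H together cover every item (C ∪ H = {south, central, park, lake, outer, river, upper, lower, north, hill, east}); total cost 5 + 7 = 12.
The greedy pick A, C, F costs 14; no covering selection beats 12.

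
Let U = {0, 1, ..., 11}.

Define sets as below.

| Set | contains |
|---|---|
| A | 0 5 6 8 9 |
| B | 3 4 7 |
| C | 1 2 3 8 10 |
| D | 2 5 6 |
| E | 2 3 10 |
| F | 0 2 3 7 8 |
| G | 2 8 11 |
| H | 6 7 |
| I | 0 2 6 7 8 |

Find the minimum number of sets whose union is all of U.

A, B, C, and G cover everything between them: the union {0, 1, 2, 3, 4, 5, 6, 7, 8, 9, 10, 11} is all of U.
Only G contains 11, so G is forced; the remaining 9 elements need at least 3 more sets (each remaining set adds at most 4) — so at least 4 sets are needed, and 4 is optimal.

4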